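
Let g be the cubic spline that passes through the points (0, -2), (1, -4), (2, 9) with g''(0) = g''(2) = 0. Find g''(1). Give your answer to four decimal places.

With M_i denoting the second derivative at x_i, h_i = 1, 1, and Δ_i = (y_(i+1) − y_i)/h_i = -2, 13:
  1·M_0 + 4·M_1 + 1·M_2 = 6(Δ_1 - Δ_0) = 90
Natural end conditions: M_0 = M_2 = 0.
Forward elimination and back-substitution give M_0 = 0, M_1 = 45/2, M_2 = 0.

22.5000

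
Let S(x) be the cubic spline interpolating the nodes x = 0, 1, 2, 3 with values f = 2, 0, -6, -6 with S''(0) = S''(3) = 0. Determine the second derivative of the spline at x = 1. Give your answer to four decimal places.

Put M_i = S'' at the i-th knot. Here h = (1, 1, 1) and Δ = (-2, -6, 0), so the interior equations h_(i-1)·M_(i-1) + 2(h_(i-1)+h_i)·M_i + h_i·M_(i+1) = 6(Δ_i − Δ_(i-1)) read
  1·M_0 + 4·M_1 + 1·M_2 = 6(Δ_1 - Δ_0) = -24
  1·M_1 + 4·M_2 + 1·M_3 = 6(Δ_2 - Δ_1) = 36
Natural end conditions: M_0 = M_3 = 0.
Solving the tridiagonal system: M_0 = 0, M_1 = -44/5, M_2 = 56/5, M_3 = 0.

-8.8000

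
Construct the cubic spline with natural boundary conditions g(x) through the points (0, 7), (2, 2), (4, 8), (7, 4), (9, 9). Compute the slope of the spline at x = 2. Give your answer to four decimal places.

Put m_i = g'' at the i-th knot. Here h = (2, 2, 3, 2) and Δ = (-5/2, 3, -4/3, 5/2), so the interior equations h_(i-1)·m_(i-1) + 2(h_(i-1)+h_i)·m_i + h_i·m_(i+1) = 6(Δ_i − Δ_(i-1)) read
  2·m_0 + 8·m_1 + 2·m_2 = 6(Δ_1 - Δ_0) = 33
  2·m_1 + 10·m_2 + 3·m_3 = 6(Δ_2 - Δ_1) = -26
  3·m_2 + 10·m_3 + 2·m_4 = 6(Δ_3 - Δ_2) = 23
Natural end conditions: m_0 = m_4 = 0.
Solving the tridiagonal system: m_0 = 0, m_1 = 3661/688, m_2 = -823/172, m_3 = 1285/344, m_4 = 0.
On [2, 4], g'(x) = b_1 + 2c_1·(x - 2) + 3d_1·(x - 2)² with b_1 = Δ_1 - h_1(2m_1 + m_2)/6 = 1081/1032, c_1 = m_1/2 = 3661/1376, d_1 = (m_2 - m_1)/(6h_1) = -6953/8256. So g'(2) = 1081/1032.

1.0475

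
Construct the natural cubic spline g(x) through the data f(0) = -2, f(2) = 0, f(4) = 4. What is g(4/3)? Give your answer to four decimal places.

-0.8519

With σ_i denoting the second derivative at x_i, h_i = 2, 2, and Δ_i = (y_(i+1) − y_i)/h_i = 1, 2:
  2·σ_0 + 8·σ_1 + 2·σ_2 = 6(Δ_1 - Δ_0) = 6
Natural end conditions: σ_0 = σ_2 = 0.
Solving the tridiagonal system: σ_0 = 0, σ_1 = 3/4, σ_2 = 0.
On [0, 2], g(x) = -2 + 3/4·x + 0·x² + 1/16·x³.
With x = 4/3: g(4/3) = -23/27.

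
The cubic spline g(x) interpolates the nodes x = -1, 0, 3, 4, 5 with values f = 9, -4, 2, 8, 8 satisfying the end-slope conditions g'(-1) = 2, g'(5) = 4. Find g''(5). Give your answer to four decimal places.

18.5000

Write σ_i for g''(x_i). With h_i = 1, 3, 1, 1 and divided differences Δ_i = -13, 2, 6, 0, the continuity of g' gives the tridiagonal system
  1·σ_0 + 8·σ_1 + 3·σ_2 = 6(Δ_1 - Δ_0) = 90
  3·σ_1 + 8·σ_2 + 1·σ_3 = 6(Δ_2 - Δ_1) = 24
  1·σ_2 + 4·σ_3 + 1·σ_4 = 6(Δ_3 - Δ_2) = -36
Clamped end conditions give two more equations: 2h_0·σ_0 + h_0·σ_1 = 6(Δ_0 - g'(-1)) = -90 and h_3·σ_3 + 2h_3·σ_4 = 6(g'(5) - Δ_3) = 24.
Hence σ_0 = -109/2, σ_1 = 19, σ_2 = -5/2, σ_3 = -13, σ_4 = 37/2.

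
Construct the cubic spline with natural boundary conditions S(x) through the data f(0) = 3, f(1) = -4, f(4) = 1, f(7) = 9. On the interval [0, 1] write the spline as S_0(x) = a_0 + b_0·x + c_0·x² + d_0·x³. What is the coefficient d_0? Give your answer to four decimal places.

With σ_i denoting the second derivative at x_i, h_i = 1, 3, 3, and Δ_i = (y_(i+1) − y_i)/h_i = -7, 5/3, 8/3:
  1·σ_0 + 8·σ_1 + 3·σ_2 = 6(Δ_1 - Δ_0) = 52
  3·σ_1 + 12·σ_2 + 3·σ_3 = 6(Δ_2 - Δ_1) = 6
Natural end conditions: σ_0 = σ_3 = 0.
Forward elimination and back-substitution give σ_0 = 0, σ_1 = 202/29, σ_2 = -36/29, σ_3 = 0.
On [0, 1], with S_0(x) = a_0 + b_0·x + c_0·x² + d_0·x³: c_0 = σ_0/2 = 0, d_0 = (σ_1 - σ_0)/(6h_0) = 101/87, b_0 = Δ_0 - h_0(2σ_0 + σ_1)/6 = -710/87.

1.1609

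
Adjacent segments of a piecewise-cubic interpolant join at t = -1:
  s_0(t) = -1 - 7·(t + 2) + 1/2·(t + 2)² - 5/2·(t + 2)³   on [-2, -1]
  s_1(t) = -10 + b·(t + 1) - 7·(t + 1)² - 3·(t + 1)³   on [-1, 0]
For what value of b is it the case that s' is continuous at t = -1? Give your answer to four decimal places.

s_0'(t) = -7 + 1·(t + 2) - 15/2·(t + 2)², so s_0'(-1) = -27/2. On the right, s_1'(-1) = b, so b = -27/2.

-13.5000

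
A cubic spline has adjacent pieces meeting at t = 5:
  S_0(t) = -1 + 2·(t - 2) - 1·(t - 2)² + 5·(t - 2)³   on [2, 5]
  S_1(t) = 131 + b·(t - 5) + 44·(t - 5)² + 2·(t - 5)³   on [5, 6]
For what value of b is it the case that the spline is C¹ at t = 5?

S_0'(t) = 2 - 2·(t - 2) + 15·(t - 2)², so S_0'(5) = 131. On the right, S_1'(5) = b, so b = 131.

131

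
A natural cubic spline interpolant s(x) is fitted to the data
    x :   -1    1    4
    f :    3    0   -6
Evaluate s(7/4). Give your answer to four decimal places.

-1.3523

Let m_i = s''(x_i). Step sizes h_i = 2, 3; slopes of the chords Δ_i = (y_(i+1) - y_i)/h_i = -3/2, -2.
  2·m_0 + 10·m_1 + 3·m_2 = 6(Δ_1 - Δ_0) = -3
Natural end conditions: m_0 = m_2 = 0.
Solving the tridiagonal system: m_0 = 0, m_1 = -3/10, m_2 = 0.
On [1, 4], s(x) = 0 - 17/10·(x - 1) - 3/20·(x - 1)² + 1/60·(x - 1)³.
With (x - 1) = 3/4: s(7/4) = -1731/1280.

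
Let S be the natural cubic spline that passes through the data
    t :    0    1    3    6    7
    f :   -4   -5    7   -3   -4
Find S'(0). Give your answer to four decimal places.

-2.6760

Let σ_i = S''(x_i). Step sizes h_i = 1, 2, 3, 1; slopes of the chords Δ_i = (y_(i+1) - y_i)/h_i = -1, 6, -10/3, -1.
  1·σ_0 + 6·σ_1 + 2·σ_2 = 6(Δ_1 - Δ_0) = 42
  2·σ_1 + 10·σ_2 + 3·σ_3 = 6(Δ_2 - Δ_1) = -56
  3·σ_2 + 8·σ_3 + 1·σ_4 = 6(Δ_3 - Δ_2) = 14
Natural end conditions: σ_0 = σ_4 = 0.
Solving: σ_0 = 0, σ_1 = 1981/197, σ_2 = -1806/197, σ_3 = 1022/197, σ_4 = 0.
On [0, 1], S'(t) = b_0 + 2c_0·t + 3d_0·t² with b_0 = Δ_0 - h_0(2σ_0 + σ_1)/6 = -3163/1182, c_0 = σ_0/2 = 0, d_0 = (σ_1 - σ_0)/(6h_0) = 1981/1182. So S'(0) = -3163/1182.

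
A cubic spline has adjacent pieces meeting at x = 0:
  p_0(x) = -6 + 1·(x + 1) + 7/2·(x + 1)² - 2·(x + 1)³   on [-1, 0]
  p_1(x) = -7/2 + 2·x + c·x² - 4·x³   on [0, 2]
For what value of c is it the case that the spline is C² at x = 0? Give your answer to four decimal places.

-2.5000

p_0''(x) = 7 - 12·(x + 1), so p_0''(0) = -5. On the right, p_1''(0) = 2c, so c = -5/2.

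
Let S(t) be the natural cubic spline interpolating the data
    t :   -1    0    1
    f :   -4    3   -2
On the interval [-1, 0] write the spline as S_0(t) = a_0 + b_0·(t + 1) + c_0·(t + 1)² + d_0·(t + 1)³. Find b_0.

10

Write M_i for S''(x_i). With h_i = 1, 1 and divided differences Δ_i = 7, -5, the continuity of S' gives the tridiagonal system
  1·M_0 + 4·M_1 + 1·M_2 = 6(Δ_1 - Δ_0) = -72
Natural end conditions: M_0 = M_2 = 0.
Solving: M_0 = 0, M_1 = -18, M_2 = 0.
On [-1, 0], with S_0(t) = a_0 + b_0·(t + 1) + c_0·(t + 1)² + d_0·(t + 1)³: c_0 = M_0/2 = 0, d_0 = (M_1 - M_0)/(6h_0) = -3, b_0 = Δ_0 - h_0(2M_0 + M_1)/6 = 10.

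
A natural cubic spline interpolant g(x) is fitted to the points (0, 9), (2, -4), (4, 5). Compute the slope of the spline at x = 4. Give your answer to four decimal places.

7.2500

Let M_i = g''(x_i). Step sizes h_i = 2, 2; slopes of the chords Δ_i = (y_(i+1) - y_i)/h_i = -13/2, 9/2.
  2·M_0 + 8·M_1 + 2·M_2 = 6(Δ_1 - Δ_0) = 66
Natural end conditions: M_0 = M_2 = 0.
Solving: M_0 = 0, M_1 = 33/4, M_2 = 0.
On [2, 4], g'(x) = b_1 + 2c_1·(x - 2) + 3d_1·(x - 2)² with b_1 = Δ_1 - h_1(2M_1 + M_2)/6 = -1, c_1 = M_1/2 = 33/8, d_1 = (M_2 - M_1)/(6h_1) = -11/16. So g'(4) = 29/4.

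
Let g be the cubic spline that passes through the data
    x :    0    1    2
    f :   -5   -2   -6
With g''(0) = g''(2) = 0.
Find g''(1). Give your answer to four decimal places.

-10.5000

Put σ_i = g'' at the i-th knot. Here h = (1, 1) and Δ = (3, -4), so the interior equations h_(i-1)·σ_(i-1) + 2(h_(i-1)+h_i)·σ_i + h_i·σ_(i+1) = 6(Δ_i − Δ_(i-1)) read
  1·σ_0 + 4·σ_1 + 1·σ_2 = 6(Δ_1 - Δ_0) = -42
Natural end conditions: σ_0 = σ_2 = 0.
Solving: σ_0 = 0, σ_1 = -21/2, σ_2 = 0.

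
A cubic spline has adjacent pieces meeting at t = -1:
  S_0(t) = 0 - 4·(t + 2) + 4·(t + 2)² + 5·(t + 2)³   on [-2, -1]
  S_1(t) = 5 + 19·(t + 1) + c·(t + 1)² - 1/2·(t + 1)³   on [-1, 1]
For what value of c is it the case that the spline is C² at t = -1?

S_0''(t) = 8 + 30·(t + 2), so S_0''(-1) = 38. On the right, S_1''(-1) = 2c, so c = 19.

19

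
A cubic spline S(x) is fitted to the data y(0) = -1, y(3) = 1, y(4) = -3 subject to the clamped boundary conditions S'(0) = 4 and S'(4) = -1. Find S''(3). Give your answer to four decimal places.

-4.5000

Put σ_i = S'' at the i-th knot. Here h = (3, 1) and Δ = (2/3, -4), so the interior equations h_(i-1)·σ_(i-1) + 2(h_(i-1)+h_i)·σ_i + h_i·σ_(i+1) = 6(Δ_i − Δ_(i-1)) read
  3·σ_0 + 8·σ_1 + 1·σ_2 = 6(Δ_1 - Δ_0) = -28
Clamped end conditions give two more equations: 2h_0·σ_0 + h_0·σ_1 = 6(Δ_0 - S'(0)) = -20 and h_1·σ_1 + 2h_1·σ_2 = 6(S'(4) - Δ_1) = 18.
Solving: σ_0 = -13/12, σ_1 = -9/2, σ_2 = 45/4.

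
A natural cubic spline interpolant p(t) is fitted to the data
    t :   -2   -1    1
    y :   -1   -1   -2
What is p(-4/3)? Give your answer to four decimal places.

-0.9691

With M_i denoting the second derivative at x_i, h_i = 1, 2, and Δ_i = (y_(i+1) − y_i)/h_i = 0, -1/2:
  1·M_0 + 6·M_1 + 2·M_2 = 6(Δ_1 - Δ_0) = -3
Natural end conditions: M_0 = M_2 = 0.
Solving the tridiagonal system: M_0 = 0, M_1 = -1/2, M_2 = 0.
On [-2, -1], p(t) = -1 + 1/12·(t + 2) + 0·(t + 2)² - 1/12·(t + 2)³.
With (t + 2) = 2/3: p(-4/3) = -157/162.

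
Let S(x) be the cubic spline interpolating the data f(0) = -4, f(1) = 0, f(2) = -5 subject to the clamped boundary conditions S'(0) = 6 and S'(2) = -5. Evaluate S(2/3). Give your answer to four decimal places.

Write M_i for S''(x_i). With h_i = 1, 1 and divided differences Δ_i = 4, -5, the continuity of S' gives the tridiagonal system
  1·M_0 + 4·M_1 + 1·M_2 = 6(Δ_1 - Δ_0) = -54
Clamped end conditions give two more equations: 2h_0·M_0 + h_0·M_1 = 6(Δ_0 - S'(0)) = -12 and h_1·M_1 + 2h_1·M_2 = 6(S'(2) - Δ_1) = 0.
Solving: M_0 = 2, M_1 = -16, M_2 = 8.
On [0, 1], S(x) = -4 + 6·x + 1·x² - 3·x³.
With x = 2/3: S(2/3) = -4/9.

-0.4444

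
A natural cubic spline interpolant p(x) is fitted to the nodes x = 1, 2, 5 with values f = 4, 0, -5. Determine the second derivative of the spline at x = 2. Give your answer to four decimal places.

Let M_i = p''(x_i). Step sizes h_i = 1, 3; slopes of the chords Δ_i = (y_(i+1) - y_i)/h_i = -4, -5/3.
  1·M_0 + 8·M_1 + 3·M_2 = 6(Δ_1 - Δ_0) = 14
Natural end conditions: M_0 = M_2 = 0.
Hence M_0 = 0, M_1 = 7/4, M_2 = 0.

1.7500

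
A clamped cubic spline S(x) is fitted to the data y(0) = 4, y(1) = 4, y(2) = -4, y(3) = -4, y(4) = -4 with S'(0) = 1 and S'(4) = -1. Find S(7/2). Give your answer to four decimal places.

-3.6830

Let M_i = S''(x_i). Step sizes h_i = 1, 1, 1, 1; slopes of the chords Δ_i = (y_(i+1) - y_i)/h_i = 0, -8, 0, 0.
  1·M_0 + 4·M_1 + 1·M_2 = 6(Δ_1 - Δ_0) = -48
  1·M_1 + 4·M_2 + 1·M_3 = 6(Δ_2 - Δ_1) = 48
  1·M_2 + 4·M_3 + 1·M_4 = 6(Δ_3 - Δ_2) = 0
Clamped end conditions give two more equations: 2h_0·M_0 + h_0·M_1 = 6(Δ_0 - S'(0)) = -6 and h_3·M_3 + 2h_3·M_4 = 6(S'(4) - Δ_3) = -6.
Forward elimination and back-substitution give M_0 = 83/14, M_1 = -125/7, M_2 = 35/2, M_3 = -29/7, M_4 = -13/14.
On [3, 4], S(x) = -4 + 43/28·(x - 3) - 29/14·(x - 3)² + 15/28·(x - 3)³.
With (x - 3) = 1/2: S(7/2) = -825/224.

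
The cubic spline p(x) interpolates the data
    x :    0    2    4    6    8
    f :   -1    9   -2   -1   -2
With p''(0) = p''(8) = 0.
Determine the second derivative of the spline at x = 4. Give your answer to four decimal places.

7.6071

With M_i denoting the second derivative at x_i, h_i = 2, 2, 2, 2, and Δ_i = (y_(i+1) − y_i)/h_i = 5, -11/2, 1/2, -1/2:
  2·M_0 + 8·M_1 + 2·M_2 = 6(Δ_1 - Δ_0) = -63
  2·M_1 + 8·M_2 + 2·M_3 = 6(Δ_2 - Δ_1) = 36
  2·M_2 + 8·M_3 + 2·M_4 = 6(Δ_3 - Δ_2) = -6
Natural end conditions: M_0 = M_4 = 0.
Hence M_0 = 0, M_1 = -1095/112, M_2 = 213/28, M_3 = -297/112, M_4 = 0.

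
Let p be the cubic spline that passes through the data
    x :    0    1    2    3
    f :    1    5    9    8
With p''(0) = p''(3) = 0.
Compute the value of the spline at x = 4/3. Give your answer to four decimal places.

6.6049

Let σ_i = p''(x_i). Step sizes h_i = 1, 1, 1; slopes of the chords Δ_i = (y_(i+1) - y_i)/h_i = 4, 4, -1.
  1·σ_0 + 4·σ_1 + 1·σ_2 = 6(Δ_1 - Δ_0) = 0
  1·σ_1 + 4·σ_2 + 1·σ_3 = 6(Δ_2 - Δ_1) = -30
Natural end conditions: σ_0 = σ_3 = 0.
Forward elimination and back-substitution give σ_0 = 0, σ_1 = 2, σ_2 = -8, σ_3 = 0.
On [1, 2], p(x) = 5 + 14/3·(x - 1) + 1·(x - 1)² - 5/3·(x - 1)³.
With (x - 1) = 1/3: p(4/3) = 535/81.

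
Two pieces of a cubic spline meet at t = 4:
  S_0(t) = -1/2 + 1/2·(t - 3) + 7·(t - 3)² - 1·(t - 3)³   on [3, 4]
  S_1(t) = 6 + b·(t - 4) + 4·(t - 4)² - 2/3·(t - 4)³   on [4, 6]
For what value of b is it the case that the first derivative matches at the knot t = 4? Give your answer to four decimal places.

11.5000

S_0'(t) = 1/2 + 14·(t - 3) - 3·(t - 3)², so S_0'(4) = 23/2. On the right, S_1'(4) = b, so b = 23/2.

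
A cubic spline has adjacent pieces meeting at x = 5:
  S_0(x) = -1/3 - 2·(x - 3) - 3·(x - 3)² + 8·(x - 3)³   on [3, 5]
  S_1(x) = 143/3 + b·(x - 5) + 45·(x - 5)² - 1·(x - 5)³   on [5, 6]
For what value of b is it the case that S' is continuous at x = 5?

82

S_0'(x) = -2 - 6·(x - 3) + 24·(x - 3)², so S_0'(5) = 82. On the right, S_1'(5) = b, so b = 82.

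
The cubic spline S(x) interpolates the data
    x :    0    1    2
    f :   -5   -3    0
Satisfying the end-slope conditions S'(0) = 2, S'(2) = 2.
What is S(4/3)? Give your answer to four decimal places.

-1.9630

Write M_i for S''(x_i). With h_i = 1, 1 and divided differences Δ_i = 2, 3, the continuity of S' gives the tridiagonal system
  1·M_0 + 4·M_1 + 1·M_2 = 6(Δ_1 - Δ_0) = 6
Clamped end conditions give two more equations: 2h_0·M_0 + h_0·M_1 = 6(Δ_0 - S'(0)) = 0 and h_1·M_1 + 2h_1·M_2 = 6(S'(2) - Δ_1) = -6.
Solving the tridiagonal system: M_0 = -3/2, M_1 = 3, M_2 = -9/2.
On [1, 2], S(x) = -3 + 11/4·(x - 1) + 3/2·(x - 1)² - 5/4·(x - 1)³.
With (x - 1) = 1/3: S(4/3) = -53/27.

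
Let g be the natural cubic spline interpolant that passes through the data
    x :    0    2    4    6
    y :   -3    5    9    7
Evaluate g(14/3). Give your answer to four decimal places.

8.8272

With σ_i denoting the second derivative at x_i, h_i = 2, 2, 2, and Δ_i = (y_(i+1) − y_i)/h_i = 4, 2, -1:
  2·σ_0 + 8·σ_1 + 2·σ_2 = 6(Δ_1 - Δ_0) = -12
  2·σ_1 + 8·σ_2 + 2·σ_3 = 6(Δ_2 - Δ_1) = -18
Natural end conditions: σ_0 = σ_3 = 0.
Solving the tridiagonal system: σ_0 = 0, σ_1 = -1, σ_2 = -2, σ_3 = 0.
On [4, 6], g(x) = 9 + 1/3·(x - 4) - 1·(x - 4)² + 1/6·(x - 4)³.
With (x - 4) = 2/3: g(14/3) = 715/81.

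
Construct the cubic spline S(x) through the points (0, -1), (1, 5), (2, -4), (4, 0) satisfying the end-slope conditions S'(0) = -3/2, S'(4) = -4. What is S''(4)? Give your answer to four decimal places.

Let m_i = S''(x_i). Step sizes h_i = 1, 1, 2; slopes of the chords Δ_i = (y_(i+1) - y_i)/h_i = 6, -9, 2.
  1·m_0 + 4·m_1 + 1·m_2 = 6(Δ_1 - Δ_0) = -90
  1·m_1 + 6·m_2 + 2·m_3 = 6(Δ_2 - Δ_1) = 66
Clamped end conditions give two more equations: 2h_0·m_0 + h_0·m_1 = 6(Δ_0 - S'(0)) = 45 and h_2·m_2 + 2h_2·m_3 = 6(S'(4) - Δ_2) = -36.
Solving: m_0 = 463/11, m_1 = -431/11, m_2 = 271/11, m_3 = -469/22.

-21.3182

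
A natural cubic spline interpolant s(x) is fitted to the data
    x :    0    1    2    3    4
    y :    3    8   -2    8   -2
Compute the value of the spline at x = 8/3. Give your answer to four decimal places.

Put m_i = s'' at the i-th knot. Here h = (1, 1, 1, 1) and Δ = (5, -10, 10, -10), so the interior equations h_(i-1)·m_(i-1) + 2(h_(i-1)+h_i)·m_i + h_i·m_(i+1) = 6(Δ_i − Δ_(i-1)) read
  1·m_0 + 4·m_1 + 1·m_2 = 6(Δ_1 - Δ_0) = -90
  1·m_1 + 4·m_2 + 1·m_3 = 6(Δ_2 - Δ_1) = 120
  1·m_2 + 4·m_3 + 1·m_4 = 6(Δ_3 - Δ_2) = -120
Natural end conditions: m_0 = m_4 = 0.
Solving the tridiagonal system: m_0 = 0, m_1 = -975/28, m_2 = 345/7, m_3 = -1185/28, m_4 = 0.
On [2, 3], s(x) = -2 + 5/8·(x - 2) + 345/14·(x - 2)² - 855/56·(x - 2)³.
With (x - 2) = 2/3: s(8/3) = 407/84.

4.8452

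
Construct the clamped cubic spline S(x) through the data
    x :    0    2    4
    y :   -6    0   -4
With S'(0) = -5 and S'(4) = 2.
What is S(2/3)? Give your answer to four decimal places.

With M_i denoting the second derivative at x_i, h_i = 2, 2, and Δ_i = (y_(i+1) − y_i)/h_i = 3, -2:
  2·M_0 + 8·M_1 + 2·M_2 = 6(Δ_1 - Δ_0) = -30
Clamped end conditions give two more equations: 2h_0·M_0 + h_0·M_1 = 6(Δ_0 - S'(0)) = 48 and h_1·M_1 + 2h_1·M_2 = 6(S'(4) - Δ_1) = 24.
Hence M_0 = 35/2, M_1 = -11, M_2 = 23/2.
On [0, 2], S(x) = -6 - 5·x + 35/4·x² - 19/8·x³.
With x = 2/3: S(2/3) = -166/27.

-6.1481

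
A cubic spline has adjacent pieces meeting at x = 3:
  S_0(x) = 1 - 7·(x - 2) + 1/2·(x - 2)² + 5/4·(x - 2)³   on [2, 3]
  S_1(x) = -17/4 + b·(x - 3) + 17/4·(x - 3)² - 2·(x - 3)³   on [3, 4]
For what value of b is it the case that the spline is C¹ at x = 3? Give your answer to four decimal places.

-2.2500

S_0'(x) = -7 + 1·(x - 2) + 15/4·(x - 2)², so S_0'(3) = -9/4. On the right, S_1'(3) = b, so b = -9/4.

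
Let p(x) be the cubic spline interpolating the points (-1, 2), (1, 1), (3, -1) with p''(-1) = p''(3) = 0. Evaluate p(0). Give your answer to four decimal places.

1.5938

Put m_i = p'' at the i-th knot. Here h = (2, 2) and Δ = (-1/2, -1), so the interior equations h_(i-1)·m_(i-1) + 2(h_(i-1)+h_i)·m_i + h_i·m_(i+1) = 6(Δ_i − Δ_(i-1)) read
  2·m_0 + 8·m_1 + 2·m_2 = 6(Δ_1 - Δ_0) = -3
Natural end conditions: m_0 = m_2 = 0.
Solving: m_0 = 0, m_1 = -3/8, m_2 = 0.
On [-1, 1], p(x) = 2 - 3/8·(x + 1) + 0·(x + 1)² - 1/32·(x + 1)³.
With (x + 1) = 1: p(0) = 51/32.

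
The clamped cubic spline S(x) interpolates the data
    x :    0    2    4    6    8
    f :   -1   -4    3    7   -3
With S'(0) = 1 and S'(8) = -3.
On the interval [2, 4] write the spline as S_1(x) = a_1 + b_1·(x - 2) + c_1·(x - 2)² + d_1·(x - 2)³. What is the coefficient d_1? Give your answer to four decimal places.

-0.5402

Write σ_i for S''(x_i). With h_i = 2, 2, 2, 2 and divided differences Δ_i = -3/2, 7/2, 2, -5, the continuity of S' gives the tridiagonal system
  2·σ_0 + 8·σ_1 + 2·σ_2 = 6(Δ_1 - Δ_0) = 30
  2·σ_1 + 8·σ_2 + 2·σ_3 = 6(Δ_2 - Δ_1) = -9
  2·σ_2 + 8·σ_3 + 2·σ_4 = 6(Δ_3 - Δ_2) = -42
Clamped end conditions give two more equations: 2h_0·σ_0 + h_0·σ_1 = 6(Δ_0 - S'(0)) = -15 and h_3·σ_3 + 2h_3·σ_4 = 6(S'(8) - Δ_3) = 12.
Solving: σ_0 = -367/56, σ_1 = 157/28, σ_2 = -7/8, σ_3 = -185/28, σ_4 = 353/56.
On [2, 4], with S_1(x) = a_1 + b_1·(x - 2) + c_1·(x - 2)² + d_1·(x - 2)³: c_1 = σ_1/2 = 157/56, d_1 = (σ_2 - σ_1)/(6h_1) = -121/224, b_1 = Δ_1 - h_1(2σ_1 + σ_2)/6 = 3/56.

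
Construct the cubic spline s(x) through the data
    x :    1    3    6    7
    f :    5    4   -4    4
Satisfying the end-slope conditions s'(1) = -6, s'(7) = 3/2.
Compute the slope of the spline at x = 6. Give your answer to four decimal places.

With m_i denoting the second derivative at x_i, h_i = 2, 3, 1, and Δ_i = (y_(i+1) − y_i)/h_i = -1/2, -8/3, 8:
  2·m_0 + 10·m_1 + 3·m_2 = 6(Δ_1 - Δ_0) = -13
  3·m_1 + 8·m_2 + 1·m_3 = 6(Δ_2 - Δ_1) = 64
Clamped end conditions give two more equations: 2h_0·m_0 + h_0·m_1 = 6(Δ_0 - s'(1)) = 33 and h_2·m_2 + 2h_2·m_3 = 6(s'(7) - Δ_2) = -39.
Forward elimination and back-substitution give m_0 = 479/39, m_1 = -629/78, m_2 = 560/39, m_3 = -2081/78.
On [6, 7], s'(x) = b_2 + 2c_2·(x - 6) + 3d_2·(x - 6)² with b_2 = Δ_2 - h_2(2m_2 + m_3)/6 = 1195/156, c_2 = m_2/2 = 280/39, d_2 = (m_3 - m_2)/(6h_2) = -1067/156. So s'(6) = 1195/156.

7.6603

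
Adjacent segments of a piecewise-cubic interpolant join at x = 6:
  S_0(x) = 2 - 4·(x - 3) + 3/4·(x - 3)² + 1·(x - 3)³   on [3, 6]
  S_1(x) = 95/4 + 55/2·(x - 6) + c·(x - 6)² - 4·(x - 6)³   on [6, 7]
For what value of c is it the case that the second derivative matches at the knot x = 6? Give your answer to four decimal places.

S_0''(x) = 3/2 + 6·(x - 3), so S_0''(6) = 39/2. On the right, S_1''(6) = 2c, so c = 39/4.

9.7500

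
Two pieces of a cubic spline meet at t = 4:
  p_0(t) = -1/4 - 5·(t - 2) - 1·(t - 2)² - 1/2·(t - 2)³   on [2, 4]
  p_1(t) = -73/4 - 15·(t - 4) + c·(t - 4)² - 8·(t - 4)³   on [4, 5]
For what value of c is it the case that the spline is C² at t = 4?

-4

p_0''(t) = -2 - 3·(t - 2), so p_0''(4) = -8. On the right, p_1''(4) = 2c, so c = -4.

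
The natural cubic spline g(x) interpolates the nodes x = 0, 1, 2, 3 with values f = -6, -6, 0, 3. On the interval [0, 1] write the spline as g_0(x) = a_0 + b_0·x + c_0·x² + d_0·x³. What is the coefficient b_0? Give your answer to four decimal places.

-1.8000

With m_i denoting the second derivative at x_i, h_i = 1, 1, 1, and Δ_i = (y_(i+1) − y_i)/h_i = 0, 6, 3:
  1·m_0 + 4·m_1 + 1·m_2 = 6(Δ_1 - Δ_0) = 36
  1·m_1 + 4·m_2 + 1·m_3 = 6(Δ_2 - Δ_1) = -18
Natural end conditions: m_0 = m_3 = 0.
Forward elimination and back-substitution give m_0 = 0, m_1 = 54/5, m_2 = -36/5, m_3 = 0.
On [0, 1], with g_0(x) = a_0 + b_0·x + c_0·x² + d_0·x³: c_0 = m_0/2 = 0, d_0 = (m_1 - m_0)/(6h_0) = 9/5, b_0 = Δ_0 - h_0(2m_0 + m_1)/6 = -9/5.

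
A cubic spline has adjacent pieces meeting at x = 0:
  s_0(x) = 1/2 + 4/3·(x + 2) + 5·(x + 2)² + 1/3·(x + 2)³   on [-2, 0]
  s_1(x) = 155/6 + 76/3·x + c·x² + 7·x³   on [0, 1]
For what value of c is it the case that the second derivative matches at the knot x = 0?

s_0''(x) = 10 + 2·(x + 2), so s_0''(0) = 14. On the right, s_1''(0) = 2c, so c = 7.

7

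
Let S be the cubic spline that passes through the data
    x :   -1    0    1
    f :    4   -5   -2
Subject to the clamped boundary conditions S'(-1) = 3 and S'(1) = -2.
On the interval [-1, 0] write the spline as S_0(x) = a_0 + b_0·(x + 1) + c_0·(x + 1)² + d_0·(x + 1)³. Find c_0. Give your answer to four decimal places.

Put M_i = S'' at the i-th knot. Here h = (1, 1) and Δ = (-9, 3), so the interior equations h_(i-1)·M_(i-1) + 2(h_(i-1)+h_i)·M_i + h_i·M_(i+1) = 6(Δ_i − Δ_(i-1)) read
  1·M_0 + 4·M_1 + 1·M_2 = 6(Δ_1 - Δ_0) = 72
Clamped end conditions give two more equations: 2h_0·M_0 + h_0·M_1 = 6(Δ_0 - S'(-1)) = -72 and h_1·M_1 + 2h_1·M_2 = 6(S'(1) - Δ_1) = -30.
Forward elimination and back-substitution give M_0 = -113/2, M_1 = 41, M_2 = -71/2.
On [-1, 0], with S_0(x) = a_0 + b_0·(x + 1) + c_0·(x + 1)² + d_0·(x + 1)³: c_0 = M_0/2 = -113/4, d_0 = (M_1 - M_0)/(6h_0) = 65/4, b_0 = Δ_0 - h_0(2M_0 + M_1)/6 = 3.

-28.2500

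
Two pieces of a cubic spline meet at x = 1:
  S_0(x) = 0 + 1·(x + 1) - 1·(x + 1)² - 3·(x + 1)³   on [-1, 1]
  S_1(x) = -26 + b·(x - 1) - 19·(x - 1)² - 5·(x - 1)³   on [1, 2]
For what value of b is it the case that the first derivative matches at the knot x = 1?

S_0'(x) = 1 - 2·(x + 1) - 9·(x + 1)², so S_0'(1) = -39. On the right, S_1'(1) = b, so b = -39.

-39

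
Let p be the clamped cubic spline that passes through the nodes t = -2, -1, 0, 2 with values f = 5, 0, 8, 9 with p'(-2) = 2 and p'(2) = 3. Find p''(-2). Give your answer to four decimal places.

-37.5909

With M_i denoting the second derivative at x_i, h_i = 1, 1, 2, and Δ_i = (y_(i+1) − y_i)/h_i = -5, 8, 1/2:
  1·M_0 + 4·M_1 + 1·M_2 = 6(Δ_1 - Δ_0) = 78
  1·M_1 + 6·M_2 + 2·M_3 = 6(Δ_2 - Δ_1) = -45
Clamped end conditions give two more equations: 2h_0·M_0 + h_0·M_1 = 6(Δ_0 - p'(-2)) = -42 and h_2·M_2 + 2h_2·M_3 = 6(p'(2) - Δ_2) = 15.
Forward elimination and back-substitution give M_0 = -827/22, M_1 = 365/11, M_2 = -377/22, M_3 = 271/22.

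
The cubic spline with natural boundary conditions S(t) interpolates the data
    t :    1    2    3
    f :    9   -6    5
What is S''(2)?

39

Let m_i = S''(x_i). Step sizes h_i = 1, 1; slopes of the chords Δ_i = (y_(i+1) - y_i)/h_i = -15, 11.
  1·m_0 + 4·m_1 + 1·m_2 = 6(Δ_1 - Δ_0) = 156
Natural end conditions: m_0 = m_2 = 0.
Forward elimination and back-substitution give m_0 = 0, m_1 = 39, m_2 = 0.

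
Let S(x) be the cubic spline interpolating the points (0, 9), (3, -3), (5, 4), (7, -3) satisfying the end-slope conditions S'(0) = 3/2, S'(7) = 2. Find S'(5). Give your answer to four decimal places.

Write m_i for S''(x_i). With h_i = 3, 2, 2 and divided differences Δ_i = -4, 7/2, -7/2, the continuity of S' gives the tridiagonal system
  3·m_0 + 10·m_1 + 2·m_2 = 6(Δ_1 - Δ_0) = 45
  2·m_1 + 8·m_2 + 2·m_3 = 6(Δ_2 - Δ_1) = -42
Clamped end conditions give two more equations: 2h_0·m_0 + h_0·m_1 = 6(Δ_0 - S'(0)) = -33 and h_2·m_2 + 2h_2·m_3 = 6(S'(7) - Δ_2) = 33.
Solving: m_0 = -386/37, m_1 = 365/37, m_2 = -827/74, m_3 = 512/37.
On [5, 7], S'(x) = b_2 + 2c_2·(x - 5) + 3d_2·(x - 5)² with b_2 = Δ_2 - h_2(2m_2 + m_3)/6 = -49/74, c_2 = m_2/2 = -827/148, d_2 = (m_3 - m_2)/(6h_2) = 617/296. So S'(5) = -49/74.

-0.6622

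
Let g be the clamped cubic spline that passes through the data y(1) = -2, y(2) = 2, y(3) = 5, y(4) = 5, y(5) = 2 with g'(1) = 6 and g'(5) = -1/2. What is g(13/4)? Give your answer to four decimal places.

Let m_i = g''(x_i). Step sizes h_i = 1, 1, 1, 1; slopes of the chords Δ_i = (y_(i+1) - y_i)/h_i = 4, 3, 0, -3.
  1·m_0 + 4·m_1 + 1·m_2 = 6(Δ_1 - Δ_0) = -6
  1·m_1 + 4·m_2 + 1·m_3 = 6(Δ_2 - Δ_1) = -18
  1·m_2 + 4·m_3 + 1·m_4 = 6(Δ_3 - Δ_2) = -18
Clamped end conditions give two more equations: 2h_0·m_0 + h_0·m_1 = 6(Δ_0 - g'(1)) = -12 and h_3·m_3 + 2h_3·m_4 = 6(g'(5) - Δ_3) = 15.
Solving the tridiagonal system: m_0 = -361/56, m_1 = 25/28, m_2 = -25/8, m_3 = -179/28, m_4 = 599/56.
On [3, 4], g(x) = 5 + 59/28·(x - 3) - 25/16·(x - 3)² - 61/112·(x - 3)³.
With (x - 3) = 1/4: g(13/4) = 38855/7168.

5.4206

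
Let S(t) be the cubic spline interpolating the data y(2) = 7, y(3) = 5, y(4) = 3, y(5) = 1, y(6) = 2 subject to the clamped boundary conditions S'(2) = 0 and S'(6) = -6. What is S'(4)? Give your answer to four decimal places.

Write M_i for S''(x_i). With h_i = 1, 1, 1, 1 and divided differences Δ_i = -2, -2, -2, 1, the continuity of S' gives the tridiagonal system
  1·M_0 + 4·M_1 + 1·M_2 = 6(Δ_1 - Δ_0) = 0
  1·M_1 + 4·M_2 + 1·M_3 = 6(Δ_2 - Δ_1) = 0
  1·M_2 + 4·M_3 + 1·M_4 = 6(Δ_3 - Δ_2) = 18
Clamped end conditions give two more equations: 2h_0·M_0 + h_0·M_1 = 6(Δ_0 - S'(2)) = -12 and h_3·M_3 + 2h_3·M_4 = 6(S'(6) - Δ_3) = -42.
Hence M_0 = -207/28, M_1 = 39/14, M_2 = -15/4, M_3 = 171/14, M_4 = -759/28.
On [4, 5], S'(t) = b_2 + 2c_2·(t - 4) + 3d_2·(t - 4)² with b_2 = Δ_2 - h_2(2M_2 + M_3)/6 = -39/14, c_2 = M_2/2 = -15/8, d_2 = (M_3 - M_2)/(6h_2) = 149/56. So S'(4) = -39/14.

-2.7857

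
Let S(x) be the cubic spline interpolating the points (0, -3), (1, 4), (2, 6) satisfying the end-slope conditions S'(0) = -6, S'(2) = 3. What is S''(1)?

Write M_i for S''(x_i). With h_i = 1, 1 and divided differences Δ_i = 7, 2, the continuity of S' gives the tridiagonal system
  1·M_0 + 4·M_1 + 1·M_2 = 6(Δ_1 - Δ_0) = -30
Clamped end conditions give two more equations: 2h_0·M_0 + h_0·M_1 = 6(Δ_0 - S'(0)) = 78 and h_1·M_1 + 2h_1·M_2 = 6(S'(2) - Δ_1) = 6.
Hence M_0 = 51, M_1 = -24, M_2 = 15.

-24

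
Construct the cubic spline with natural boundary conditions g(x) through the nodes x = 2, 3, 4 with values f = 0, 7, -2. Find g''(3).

Let m_i = g''(x_i). Step sizes h_i = 1, 1; slopes of the chords Δ_i = (y_(i+1) - y_i)/h_i = 7, -9.
  1·m_0 + 4·m_1 + 1·m_2 = 6(Δ_1 - Δ_0) = -96
Natural end conditions: m_0 = m_2 = 0.
Forward elimination and back-substitution give m_0 = 0, m_1 = -24, m_2 = 0.

-24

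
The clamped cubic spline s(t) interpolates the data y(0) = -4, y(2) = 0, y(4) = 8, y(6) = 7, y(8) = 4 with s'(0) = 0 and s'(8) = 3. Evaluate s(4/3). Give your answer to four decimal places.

-2.1958

Write m_i for s''(x_i). With h_i = 2, 2, 2, 2 and divided differences Δ_i = 2, 4, -1/2, -3/2, the continuity of s' gives the tridiagonal system
  2·m_0 + 8·m_1 + 2·m_2 = 6(Δ_1 - Δ_0) = 12
  2·m_1 + 8·m_2 + 2·m_3 = 6(Δ_2 - Δ_1) = -27
  2·m_2 + 8·m_3 + 2·m_4 = 6(Δ_3 - Δ_2) = -6
Clamped end conditions give two more equations: 2h_0·m_0 + h_0·m_1 = 6(Δ_0 - s'(0)) = 12 and h_3·m_3 + 2h_3·m_4 = 6(s'(8) - Δ_3) = 27.
Solving: m_0 = 117/56, m_1 = 51/28, m_2 = -27/8, m_3 = -51/28, m_4 = 429/56.
On [0, 2], s(t) = -4 + 0·t + 117/112·t² - 5/224·t³.
With t = 4/3: s(4/3) = -415/189.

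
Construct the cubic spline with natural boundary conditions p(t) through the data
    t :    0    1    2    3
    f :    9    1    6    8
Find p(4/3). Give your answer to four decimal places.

1.8025

Write M_i for p''(x_i). With h_i = 1, 1, 1 and divided differences Δ_i = -8, 5, 2, the continuity of p' gives the tridiagonal system
  1·M_0 + 4·M_1 + 1·M_2 = 6(Δ_1 - Δ_0) = 78
  1·M_1 + 4·M_2 + 1·M_3 = 6(Δ_2 - Δ_1) = -18
Natural end conditions: M_0 = M_3 = 0.
Forward elimination and back-substitution give M_0 = 0, M_1 = 22, M_2 = -10, M_3 = 0.
On [1, 2], p(t) = 1 - 2/3·(t - 1) + 11·(t - 1)² - 16/3·(t - 1)³.
With (t - 1) = 1/3: p(4/3) = 146/81.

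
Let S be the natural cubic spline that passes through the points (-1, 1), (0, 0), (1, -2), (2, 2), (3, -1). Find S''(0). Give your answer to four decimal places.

-4.9286

With M_i denoting the second derivative at x_i, h_i = 1, 1, 1, 1, and Δ_i = (y_(i+1) − y_i)/h_i = -1, -2, 4, -3:
  1·M_0 + 4·M_1 + 1·M_2 = 6(Δ_1 - Δ_0) = -6
  1·M_1 + 4·M_2 + 1·M_3 = 6(Δ_2 - Δ_1) = 36
  1·M_2 + 4·M_3 + 1·M_4 = 6(Δ_3 - Δ_2) = -42
Natural end conditions: M_0 = M_4 = 0.
Hence M_0 = 0, M_1 = -69/14, M_2 = 96/7, M_3 = -195/14, M_4 = 0.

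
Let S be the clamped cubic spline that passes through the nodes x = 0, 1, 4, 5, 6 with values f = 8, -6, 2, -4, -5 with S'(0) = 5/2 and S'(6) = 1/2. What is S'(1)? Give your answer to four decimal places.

Let σ_i = S''(x_i). Step sizes h_i = 1, 3, 1, 1; slopes of the chords Δ_i = (y_(i+1) - y_i)/h_i = -14, 8/3, -6, -1.
  1·σ_0 + 8·σ_1 + 3·σ_2 = 6(Δ_1 - Δ_0) = 100
  3·σ_1 + 8·σ_2 + 1·σ_3 = 6(Δ_2 - Δ_1) = -52
  1·σ_2 + 4·σ_3 + 1·σ_4 = 6(Δ_3 - Δ_2) = 30
Clamped end conditions give two more equations: 2h_0·σ_0 + h_0·σ_1 = 6(Δ_0 - S'(0)) = -99 and h_3·σ_3 + 2h_3·σ_4 = 6(S'(6) - Δ_3) = 9.
Solving: σ_0 = -3598/57, σ_1 = 1553/57, σ_2 = -1042/57, σ_3 = 713/57, σ_4 = -100/57.
On [1, 4], S'(x) = b_1 + 2c_1·(x - 1) + 3d_1·(x - 1)² with b_1 = Δ_1 - h_1(2σ_1 + σ_2)/6 = -880/57, c_1 = σ_1/2 = 1553/114, d_1 = (σ_2 - σ_1)/(6h_1) = -865/342. So S'(1) = -880/57.

-15.4386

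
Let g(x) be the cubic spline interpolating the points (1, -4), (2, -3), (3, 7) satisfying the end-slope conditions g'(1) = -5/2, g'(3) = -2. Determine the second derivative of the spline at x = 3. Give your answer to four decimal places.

Put M_i = g'' at the i-th knot. Here h = (1, 1) and Δ = (1, 10), so the interior equations h_(i-1)·M_(i-1) + 2(h_(i-1)+h_i)·M_i + h_i·M_(i+1) = 6(Δ_i − Δ_(i-1)) read
  1·M_0 + 4·M_1 + 1·M_2 = 6(Δ_1 - Δ_0) = 54
Clamped end conditions give two more equations: 2h_0·M_0 + h_0·M_1 = 6(Δ_0 - g'(1)) = 21 and h_1·M_1 + 2h_1·M_2 = 6(g'(3) - Δ_1) = -72.
Solving: M_0 = -11/4, M_1 = 53/2, M_2 = -197/4.

-49.2500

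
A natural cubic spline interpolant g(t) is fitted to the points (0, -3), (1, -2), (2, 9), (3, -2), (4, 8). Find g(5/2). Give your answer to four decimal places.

3.9219

Write m_i for g''(x_i). With h_i = 1, 1, 1, 1 and divided differences Δ_i = 1, 11, -11, 10, the continuity of g' gives the tridiagonal system
  1·m_0 + 4·m_1 + 1·m_2 = 6(Δ_1 - Δ_0) = 60
  1·m_1 + 4·m_2 + 1·m_3 = 6(Δ_2 - Δ_1) = -132
  1·m_2 + 4·m_3 + 1·m_4 = 6(Δ_3 - Δ_2) = 126
Natural end conditions: m_0 = m_4 = 0.
Hence m_0 = 0, m_1 = 111/4, m_2 = -51, m_3 = 177/4, m_4 = 0.
On [2, 3], g(t) = 9 - 11/8·(t - 2) - 51/2·(t - 2)² + 127/8·(t - 2)³.
With (t - 2) = 1/2: g(5/2) = 251/64.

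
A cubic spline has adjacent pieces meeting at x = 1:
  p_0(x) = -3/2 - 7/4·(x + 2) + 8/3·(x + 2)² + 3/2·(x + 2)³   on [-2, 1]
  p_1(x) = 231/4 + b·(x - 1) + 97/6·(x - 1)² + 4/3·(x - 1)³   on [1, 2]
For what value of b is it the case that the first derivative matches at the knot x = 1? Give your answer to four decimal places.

54.7500

p_0'(x) = -7/4 + 16/3·(x + 2) + 9/2·(x + 2)², so p_0'(1) = 219/4. On the right, p_1'(1) = b, so b = 219/4.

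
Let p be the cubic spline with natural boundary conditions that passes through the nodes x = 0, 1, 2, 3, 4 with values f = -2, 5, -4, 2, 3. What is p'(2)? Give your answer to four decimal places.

-2.8750

Write σ_i for p''(x_i). With h_i = 1, 1, 1, 1 and divided differences Δ_i = 7, -9, 6, 1, the continuity of p' gives the tridiagonal system
  1·σ_0 + 4·σ_1 + 1·σ_2 = 6(Δ_1 - Δ_0) = -96
  1·σ_1 + 4·σ_2 + 1·σ_3 = 6(Δ_2 - Δ_1) = 90
  1·σ_2 + 4·σ_3 + 1·σ_4 = 6(Δ_3 - Δ_2) = -30
Natural end conditions: σ_0 = σ_4 = 0.
Solving: σ_0 = 0, σ_1 = -915/28, σ_2 = 243/7, σ_3 = -453/28, σ_4 = 0.
On [2, 3], p'(x) = b_2 + 2c_2·(x - 2) + 3d_2·(x - 2)² with b_2 = Δ_2 - h_2(2σ_2 + σ_3)/6 = -23/8, c_2 = σ_2/2 = 243/14, d_2 = (σ_3 - σ_2)/(6h_2) = -475/56. So p'(2) = -23/8.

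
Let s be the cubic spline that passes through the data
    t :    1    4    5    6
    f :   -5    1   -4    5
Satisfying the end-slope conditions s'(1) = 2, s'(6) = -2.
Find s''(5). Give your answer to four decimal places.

36.8966

With m_i denoting the second derivative at x_i, h_i = 3, 1, 1, and Δ_i = (y_(i+1) − y_i)/h_i = 2, -5, 9:
  3·m_0 + 8·m_1 + 1·m_2 = 6(Δ_1 - Δ_0) = -42
  1·m_1 + 4·m_2 + 1·m_3 = 6(Δ_2 - Δ_1) = 84
Clamped end conditions give two more equations: 2h_0·m_0 + h_0·m_1 = 6(Δ_0 - s'(1)) = 0 and h_2·m_2 + 2h_2·m_3 = 6(s'(6) - Δ_2) = -66.
Solving the tridiagonal system: m_0 = 176/29, m_1 = -352/29, m_2 = 1070/29, m_3 = -1492/29.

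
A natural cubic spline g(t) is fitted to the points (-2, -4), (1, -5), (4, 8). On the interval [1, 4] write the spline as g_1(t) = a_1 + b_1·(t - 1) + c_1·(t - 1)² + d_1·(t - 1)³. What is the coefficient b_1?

2

Let M_i = g''(x_i). Step sizes h_i = 3, 3; slopes of the chords Δ_i = (y_(i+1) - y_i)/h_i = -1/3, 13/3.
  3·M_0 + 12·M_1 + 3·M_2 = 6(Δ_1 - Δ_0) = 28
Natural end conditions: M_0 = M_2 = 0.
Solving: M_0 = 0, M_1 = 7/3, M_2 = 0.
On [1, 4], with g_1(t) = a_1 + b_1·(t - 1) + c_1·(t - 1)² + d_1·(t - 1)³: c_1 = M_1/2 = 7/6, d_1 = (M_2 - M_1)/(6h_1) = -7/54, b_1 = Δ_1 - h_1(2M_1 + M_2)/6 = 2.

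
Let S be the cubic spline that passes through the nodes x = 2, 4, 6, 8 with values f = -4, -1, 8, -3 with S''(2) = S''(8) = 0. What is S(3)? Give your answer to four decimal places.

-3.6000

With M_i denoting the second derivative at x_i, h_i = 2, 2, 2, and Δ_i = (y_(i+1) − y_i)/h_i = 3/2, 9/2, -11/2:
  2·M_0 + 8·M_1 + 2·M_2 = 6(Δ_1 - Δ_0) = 18
  2·M_1 + 8·M_2 + 2·M_3 = 6(Δ_2 - Δ_1) = -60
Natural end conditions: M_0 = M_3 = 0.
Solving: M_0 = 0, M_1 = 22/5, M_2 = -43/5, M_3 = 0.
On [2, 4], S(x) = -4 + 1/30·(x - 2) + 0·(x - 2)² + 11/30·(x - 2)³.
With (x - 2) = 1: S(3) = -18/5.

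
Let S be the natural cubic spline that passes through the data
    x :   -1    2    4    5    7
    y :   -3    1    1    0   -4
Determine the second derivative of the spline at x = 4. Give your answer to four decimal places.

-0.6258

Write M_i for S''(x_i). With h_i = 3, 2, 1, 2 and divided differences Δ_i = 4/3, 0, -1, -2, the continuity of S' gives the tridiagonal system
  3·M_0 + 10·M_1 + 2·M_2 = 6(Δ_1 - Δ_0) = -8
  2·M_1 + 6·M_2 + 1·M_3 = 6(Δ_2 - Δ_1) = -6
  1·M_2 + 6·M_3 + 2·M_4 = 6(Δ_3 - Δ_2) = -6
Natural end conditions: M_0 = M_4 = 0.
Solving: M_0 = 0, M_1 = -110/163, M_2 = -102/163, M_3 = -146/163, M_4 = 0.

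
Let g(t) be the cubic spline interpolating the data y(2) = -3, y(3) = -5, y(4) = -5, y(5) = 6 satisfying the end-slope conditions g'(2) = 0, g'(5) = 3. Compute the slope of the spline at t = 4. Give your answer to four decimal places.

Let M_i = g''(x_i). Step sizes h_i = 1, 1, 1; slopes of the chords Δ_i = (y_(i+1) - y_i)/h_i = -2, 0, 11.
  1·M_0 + 4·M_1 + 1·M_2 = 6(Δ_1 - Δ_0) = 12
  1·M_1 + 4·M_2 + 1·M_3 = 6(Δ_2 - Δ_1) = 66
Clamped end conditions give two more equations: 2h_0·M_0 + h_0·M_1 = 6(Δ_0 - g'(2)) = -12 and h_2·M_2 + 2h_2·M_3 = 6(g'(5) - Δ_2) = -48.
Forward elimination and back-substitution give M_0 = -24/5, M_1 = -12/5, M_2 = 132/5, M_3 = -186/5.
On [4, 5], g'(t) = b_2 + 2c_2·(t - 4) + 3d_2·(t - 4)² with b_2 = Δ_2 - h_2(2M_2 + M_3)/6 = 42/5, c_2 = M_2/2 = 66/5, d_2 = (M_3 - M_2)/(6h_2) = -53/5. So g'(4) = 42/5.

8.4000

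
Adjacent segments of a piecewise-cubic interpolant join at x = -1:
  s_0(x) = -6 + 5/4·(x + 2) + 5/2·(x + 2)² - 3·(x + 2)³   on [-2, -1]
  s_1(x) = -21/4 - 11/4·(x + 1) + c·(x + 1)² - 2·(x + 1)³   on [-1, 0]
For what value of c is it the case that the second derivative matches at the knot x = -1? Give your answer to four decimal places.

-6.5000

s_0''(x) = 5 - 18·(x + 2), so s_0''(-1) = -13. On the right, s_1''(-1) = 2c, so c = -13/2.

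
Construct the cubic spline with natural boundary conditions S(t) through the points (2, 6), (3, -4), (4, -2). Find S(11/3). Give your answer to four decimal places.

With m_i denoting the second derivative at x_i, h_i = 1, 1, and Δ_i = (y_(i+1) − y_i)/h_i = -10, 2:
  1·m_0 + 4·m_1 + 1·m_2 = 6(Δ_1 - Δ_0) = 72
Natural end conditions: m_0 = m_2 = 0.
Forward elimination and back-substitution give m_0 = 0, m_1 = 18, m_2 = 0.
On [3, 4], S(t) = -4 - 4·(t - 3) + 9·(t - 3)² - 3·(t - 3)³.
With (t - 3) = 2/3: S(11/3) = -32/9.

-3.5556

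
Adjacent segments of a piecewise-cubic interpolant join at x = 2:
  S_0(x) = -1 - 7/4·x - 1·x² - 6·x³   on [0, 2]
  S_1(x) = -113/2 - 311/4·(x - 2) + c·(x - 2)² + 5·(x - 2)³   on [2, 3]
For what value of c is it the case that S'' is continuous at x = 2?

S_0''(x) = -2 - 36·x, so S_0''(2) = -74. On the right, S_1''(2) = 2c, so c = -37.

-37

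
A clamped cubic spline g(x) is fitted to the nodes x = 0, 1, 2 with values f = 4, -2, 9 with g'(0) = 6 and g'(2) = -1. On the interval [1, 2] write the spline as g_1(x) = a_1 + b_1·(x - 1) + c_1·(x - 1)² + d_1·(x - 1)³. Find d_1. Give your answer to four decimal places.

With M_i denoting the second derivative at x_i, h_i = 1, 1, and Δ_i = (y_(i+1) − y_i)/h_i = -6, 11:
  1·M_0 + 4·M_1 + 1·M_2 = 6(Δ_1 - Δ_0) = 102
Clamped end conditions give two more equations: 2h_0·M_0 + h_0·M_1 = 6(Δ_0 - g'(0)) = -72 and h_1·M_1 + 2h_1·M_2 = 6(g'(2) - Δ_1) = -72.
Forward elimination and back-substitution give M_0 = -65, M_1 = 58, M_2 = -65.
On [1, 2], with g_1(x) = a_1 + b_1·(x - 1) + c_1·(x - 1)² + d_1·(x - 1)³: c_1 = M_1/2 = 29, d_1 = (M_2 - M_1)/(6h_1) = -41/2, b_1 = Δ_1 - h_1(2M_1 + M_2)/6 = 5/2.

-20.5000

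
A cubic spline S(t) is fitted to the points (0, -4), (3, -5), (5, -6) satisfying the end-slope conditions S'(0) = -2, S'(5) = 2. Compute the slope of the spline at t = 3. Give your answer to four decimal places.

Let m_i = S''(x_i). Step sizes h_i = 3, 2; slopes of the chords Δ_i = (y_(i+1) - y_i)/h_i = -1/3, -1/2.
  3·m_0 + 10·m_1 + 2·m_2 = 6(Δ_1 - Δ_0) = -1
Clamped end conditions give two more equations: 2h_0·m_0 + h_0·m_1 = 6(Δ_0 - S'(0)) = 10 and h_1·m_1 + 2h_1·m_2 = 6(S'(5) - Δ_1) = 15.
Hence m_0 = 77/30, m_1 = -9/5, m_2 = 93/20.
On [3, 5], S'(t) = b_1 + 2c_1·(t - 3) + 3d_1·(t - 3)² with b_1 = Δ_1 - h_1(2m_1 + m_2)/6 = -17/20, c_1 = m_1/2 = -9/10, d_1 = (m_2 - m_1)/(6h_1) = 43/80. So S'(3) = -17/20.

-0.8500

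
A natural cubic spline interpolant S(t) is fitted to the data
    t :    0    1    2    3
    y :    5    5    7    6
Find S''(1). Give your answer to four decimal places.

4.4000

Let m_i = S''(x_i). Step sizes h_i = 1, 1, 1; slopes of the chords Δ_i = (y_(i+1) - y_i)/h_i = 0, 2, -1.
  1·m_0 + 4·m_1 + 1·m_2 = 6(Δ_1 - Δ_0) = 12
  1·m_1 + 4·m_2 + 1·m_3 = 6(Δ_2 - Δ_1) = -18
Natural end conditions: m_0 = m_3 = 0.
Hence m_0 = 0, m_1 = 22/5, m_2 = -28/5, m_3 = 0.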